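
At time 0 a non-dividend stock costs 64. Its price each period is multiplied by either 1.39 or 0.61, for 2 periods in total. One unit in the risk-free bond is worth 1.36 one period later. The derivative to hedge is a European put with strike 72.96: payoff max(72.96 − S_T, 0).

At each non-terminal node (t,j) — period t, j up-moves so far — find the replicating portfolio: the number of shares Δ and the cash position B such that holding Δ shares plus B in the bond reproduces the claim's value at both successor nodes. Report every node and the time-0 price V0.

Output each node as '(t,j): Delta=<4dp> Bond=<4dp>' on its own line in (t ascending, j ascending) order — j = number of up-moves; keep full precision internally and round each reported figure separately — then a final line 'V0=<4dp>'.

Since d<R<u, set p* = (R−d)/(u−d) = 0.9615; price each node as the discounted p*-expectation of its children.
Payoff layer (t=2): V(2,0)=49.1456, V(2,1)=18.6944, V(2,2)=0.0000
Node (1,0) S=39.0400: V=(p*·18.6944+(1−p*)·49.1456)/1.36=14.6071; Δ=(18.6944−49.1456)/(54.2656−23.8144)=-1.0000; B=V−Δ·S=53.6471
Node (1,1) S=88.9600: V=(p*·0.0000+(1−p*)·18.6944)/1.36=0.5287; Δ=(0.0000−18.6944)/(123.6544−54.2656)=-0.2694; B=V−Δ·S=24.4959
Node (0,0) S=64.0000: V=(p*·0.5287+(1−p*)·14.6071)/1.36=0.7869; Δ=(0.5287−14.6071)/(88.9600−39.0400)=-0.2820; B=V−Δ·S=18.8361
Check: Δ(0,0)·S0 + B(0,0) = 0.7869 = V0.

(0,0): Delta=-0.2820 Bond=18.8361
(1,0): Delta=-1.0000 Bond=53.6471
(1,1): Delta=-0.2694 Bond=24.4959
V0=0.7869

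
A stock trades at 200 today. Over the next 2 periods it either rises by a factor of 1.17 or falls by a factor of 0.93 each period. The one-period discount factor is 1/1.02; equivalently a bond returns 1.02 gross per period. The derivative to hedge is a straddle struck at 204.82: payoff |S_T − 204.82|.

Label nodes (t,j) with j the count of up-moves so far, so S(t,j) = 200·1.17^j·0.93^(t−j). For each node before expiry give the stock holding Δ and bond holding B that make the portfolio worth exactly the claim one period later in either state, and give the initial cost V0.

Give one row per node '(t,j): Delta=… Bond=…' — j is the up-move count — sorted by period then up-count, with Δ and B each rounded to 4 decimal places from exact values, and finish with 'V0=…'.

(0,0): Delta=0.1871 Bond=-10.3758
(1,0): Delta=-0.4265 Bond=103.5490
(1,1): Delta=1.0000 Bond=-200.8039
V0=27.0425

The replicating-portfolio and risk-neutral prices coincide; use p* = (1.02−0.93)/(1.17−0.93) = 0.3750 for the latter.
Terminal payoffs: V(2,0)=31.8400, V(2,1)=12.8000, V(2,2)=68.9600
(1,0): S=186.0000. Δ = (V_up−V_dn)/(S_up−S_dn) = (12.8000−31.8400)/(217.6200−172.9800) = -0.4265. V = [p*·12.8000 + (1−p*)·31.8400]/1.02 = 24.2157. B = V − Δ·S = 103.5490.
(1,1): S=234.0000. Δ = (V_up−V_dn)/(S_up−S_dn) = (68.9600−12.8000)/(273.7800−217.6200) = 1.0000. V = [p*·68.9600 + (1−p*)·12.8000]/1.02 = 33.1961. B = V − Δ·S = -200.8039.
(0,0): S=200.0000. Δ = (V_up−V_dn)/(S_up−S_dn) = (33.1961−24.2157)/(234.0000−186.0000) = 0.1871. V = [p*·33.1961 + (1−p*)·24.2157]/1.02 = 27.0425. B = V − Δ·S = -10.3758.
Root portfolio cost Δ·200+B reproduces V0=27.0425.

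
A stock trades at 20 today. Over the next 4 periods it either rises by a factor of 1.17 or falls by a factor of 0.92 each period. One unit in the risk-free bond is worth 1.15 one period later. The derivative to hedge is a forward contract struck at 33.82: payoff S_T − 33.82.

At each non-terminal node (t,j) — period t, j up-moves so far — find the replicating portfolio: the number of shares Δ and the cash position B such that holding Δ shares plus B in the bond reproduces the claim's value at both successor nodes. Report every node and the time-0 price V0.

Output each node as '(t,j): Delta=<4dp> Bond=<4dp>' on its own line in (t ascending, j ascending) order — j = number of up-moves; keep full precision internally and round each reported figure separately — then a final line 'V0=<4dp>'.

Risk-neutral probability p* = (R−d)/(u−d) = (1.15−0.92)/(1.17−0.92) = 0.9200.
Terminal payoffs: V(4,0)=-19.4921, V(4,1)=-15.5987, V(4,2)=-10.6473, V(4,3)=-4.3503, V(4,4)=3.6577
(3,0): S=15.5738. Δ = (V_up−V_dn)/(S_up−S_dn) = (-15.5987−-19.4921)/(18.2213−14.3279) = 1.0000. V = [p*·-15.5987 + (1−p*)·-19.4921]/1.15 = -13.8349. B = V − Δ·S = -29.4087.
(3,1): S=19.8058. Δ = (V_up−V_dn)/(S_up−S_dn) = (-10.6473−-15.5987)/(23.1727−18.2213) = 1.0000. V = [p*·-10.6473 + (1−p*)·-15.5987]/1.15 = -9.6029. B = V − Δ·S = -29.4087.
(3,2): S=25.1878. Δ = (V_up−V_dn)/(S_up−S_dn) = (-4.3503−-10.6473)/(29.4697−23.1727) = 1.0000. V = [p*·-4.3503 + (1−p*)·-10.6473]/1.15 = -4.2209. B = V − Δ·S = -29.4087.
(3,3): S=32.0323. Δ = (V_up−V_dn)/(S_up−S_dn) = (3.6577−-4.3503)/(37.4777−29.4697) = 1.0000. V = [p*·3.6577 + (1−p*)·-4.3503]/1.15 = 2.6236. B = V − Δ·S = -29.4087.
(2,0): S=16.9280. Δ = (V_up−V_dn)/(S_up−S_dn) = (-9.6029−-13.8349)/(19.8058−15.5738) = 1.0000. V = [p*·-9.6029 + (1−p*)·-13.8349]/1.15 = -8.6448. B = V − Δ·S = -25.5728.
(2,1): S=21.5280. Δ = (V_up−V_dn)/(S_up−S_dn) = (-4.2209−-9.6029)/(25.1878−19.8058) = 1.0000. V = [p*·-4.2209 + (1−p*)·-9.6029]/1.15 = -4.0448. B = V − Δ·S = -25.5728.
(2,2): S=27.3780. Δ = (V_up−V_dn)/(S_up−S_dn) = (2.6236−-4.2209)/(32.0323−25.1878) = 1.0000. V = [p*·2.6236 + (1−p*)·-4.2209]/1.15 = 1.8052. B = V − Δ·S = -25.5728.
(1,0): S=18.4000. Δ = (V_up−V_dn)/(S_up−S_dn) = (-4.0448−-8.6448)/(21.5280−16.9280) = 1.0000. V = [p*·-4.0448 + (1−p*)·-8.6448]/1.15 = -3.8372. B = V − Δ·S = -22.2372.
(1,1): S=23.4000. Δ = (V_up−V_dn)/(S_up−S_dn) = (1.8052−-4.0448)/(27.3780−21.5280) = 1.0000. V = [p*·1.8052 + (1−p*)·-4.0448]/1.15 = 1.1628. B = V − Δ·S = -22.2372.
(0,0): S=20.0000. Δ = (V_up−V_dn)/(S_up−S_dn) = (1.1628−-3.8372)/(23.4000−18.4000) = 1.0000. V = [p*·1.1628 + (1−p*)·-3.8372]/1.15 = 0.6633. B = V − Δ·S = -19.3367.
Check: Δ(0,0)·S0 + B(0,0) = 0.6633 = V0.

(0,0): Delta=1.0000 Bond=-19.3367
(1,0): Delta=1.0000 Bond=-22.2372
(1,1): Delta=1.0000 Bond=-22.2372
(2,0): Delta=1.0000 Bond=-25.5728
(2,1): Delta=1.0000 Bond=-25.5728
(2,2): Delta=1.0000 Bond=-25.5728
(3,0): Delta=1.0000 Bond=-29.4087
(3,1): Delta=1.0000 Bond=-29.4087
(3,2): Delta=1.0000 Bond=-29.4087
(3,3): Delta=1.0000 Bond=-29.4087
V0=0.6633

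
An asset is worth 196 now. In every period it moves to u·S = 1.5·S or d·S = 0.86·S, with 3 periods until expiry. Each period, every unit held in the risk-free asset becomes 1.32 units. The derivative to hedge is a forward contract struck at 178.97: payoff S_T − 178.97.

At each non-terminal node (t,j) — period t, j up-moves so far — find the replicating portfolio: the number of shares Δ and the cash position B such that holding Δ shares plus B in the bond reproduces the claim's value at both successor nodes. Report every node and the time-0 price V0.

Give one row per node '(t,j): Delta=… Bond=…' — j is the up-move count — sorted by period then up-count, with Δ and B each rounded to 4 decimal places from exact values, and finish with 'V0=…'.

Risk-neutral probability p* = (R−d)/(u−d) = (1.32−0.86)/(1.5−0.86) = 0.7188.
Payoff layer (t=3): V(3,0)=-54.3030, V(3,1)=38.4724, V(3,2)=200.2900, V(3,3)=482.5300
  t=2,j=0: stock 144.9616 → up 217.4424 (V=38.4724), down 124.6670 (V=-54.3030). Price 9.3783; hedge Δ=1.0000, bond B=-135.5833.
  t=2,j=1: stock 252.8400 → up 379.2600 (V=200.2900), down 217.4424 (V=38.4724). Price 117.2567; hedge Δ=1.0000, bond B=-135.5833.
  t=2,j=2: stock 441.0000 → up 661.5000 (V=482.5300), down 379.2600 (V=200.2900). Price 305.4167; hedge Δ=1.0000, bond B=-135.5833.
  t=1,j=0: stock 168.5600 → up 252.8400 (V=117.2567), down 144.9616 (V=9.3783). Price 65.8454; hedge Δ=1.0000, bond B=-102.7146.
  t=1,j=1: stock 294.0000 → up 441.0000 (V=305.4167), down 252.8400 (V=117.2567). Price 191.2854; hedge Δ=1.0000, bond B=-102.7146.
  t=0,j=0: stock 196.0000 → up 294.0000 (V=191.2854), down 168.5600 (V=65.8454). Price 118.1859; hedge Δ=1.0000, bond B=-77.8141.
Root portfolio cost Δ·196+B reproduces V0=118.1859.

(0,0): Delta=1.0000 Bond=-77.8141
(1,0): Delta=1.0000 Bond=-102.7146
(1,1): Delta=1.0000 Bond=-102.7146
(2,0): Delta=1.0000 Bond=-135.5833
(2,1): Delta=1.0000 Bond=-135.5833
(2,2): Delta=1.0000 Bond=-135.5833
V0=118.1859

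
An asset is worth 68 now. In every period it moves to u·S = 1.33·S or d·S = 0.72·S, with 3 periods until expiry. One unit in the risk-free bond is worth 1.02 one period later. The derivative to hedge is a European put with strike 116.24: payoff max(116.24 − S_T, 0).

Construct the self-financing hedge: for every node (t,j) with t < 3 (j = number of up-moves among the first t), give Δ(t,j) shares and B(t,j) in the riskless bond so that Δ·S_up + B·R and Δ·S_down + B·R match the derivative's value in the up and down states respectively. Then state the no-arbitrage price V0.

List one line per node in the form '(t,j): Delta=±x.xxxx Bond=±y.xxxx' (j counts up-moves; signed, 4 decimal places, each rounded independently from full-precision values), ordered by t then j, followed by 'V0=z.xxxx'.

Risk-neutral probability p* = (R−d)/(u−d) = (1.02−0.72)/(1.33−0.72) = 0.4918.
Payoff layer (t=3): V(3,0)=90.8591, V(3,1)=69.3559, V(3,2)=29.6347, V(3,3)=0.0000
Node (2,0) S=35.2512: V=(p*·69.3559+(1−p*)·90.8591)/1.02=78.7096; Δ=(69.3559−90.8591)/(46.8841−25.3809)=-1.0000; B=V−Δ·S=113.9608
Node (2,1) S=65.1168: V=(p*·29.6347+(1−p*)·69.3559)/1.02=48.8440; Δ=(29.6347−69.3559)/(86.6053−46.8841)=-1.0000; B=V−Δ·S=113.9608
Node (2,2) S=120.2852: V=(p*·0.0000+(1−p*)·29.6347)/1.02=14.7649; Δ=(0.0000−29.6347)/(159.9793−86.6053)=-0.4039; B=V−Δ·S=63.3463
Node (1,0) S=48.9600: V=(p*·48.8440+(1−p*)·78.7096)/1.02=62.7663; Δ=(48.8440−78.7096)/(65.1168−35.2512)=-1.0000; B=V−Δ·S=111.7263
Node (1,1) S=90.4400: V=(p*·14.7649+(1−p*)·48.8440)/1.02=31.4547; Δ=(14.7649−48.8440)/(120.2852−65.1168)=-0.6177; B=V−Δ·S=87.3220
Node (0,0) S=68.0000: V=(p*·31.4547+(1−p*)·62.7663)/1.02=46.4384; Δ=(31.4547−62.7663)/(90.4400−48.9600)=-0.7549; B=V−Δ·S=97.7688
Self-financing check: at every node Δ·S+B equals the discounted successor values.

(0,0): Delta=-0.7549 Bond=97.7688
(1,0): Delta=-1.0000 Bond=111.7263
(1,1): Delta=-0.6177 Bond=87.3220
(2,0): Delta=-1.0000 Bond=113.9608
(2,1): Delta=-1.0000 Bond=113.9608
(2,2): Delta=-0.4039 Bond=63.3463
V0=46.4384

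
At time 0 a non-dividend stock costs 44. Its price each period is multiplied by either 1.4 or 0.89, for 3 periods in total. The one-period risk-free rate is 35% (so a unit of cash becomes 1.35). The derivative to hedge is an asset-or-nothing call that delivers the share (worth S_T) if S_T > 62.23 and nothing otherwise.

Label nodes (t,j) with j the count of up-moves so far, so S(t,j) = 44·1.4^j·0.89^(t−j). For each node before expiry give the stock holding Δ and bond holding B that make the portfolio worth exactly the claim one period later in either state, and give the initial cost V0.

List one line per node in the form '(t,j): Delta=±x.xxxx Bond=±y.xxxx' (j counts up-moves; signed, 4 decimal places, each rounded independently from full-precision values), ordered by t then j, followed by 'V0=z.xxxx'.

(0,0): Delta=1.2068 Bond=-9.6280
(1,0): Delta=2.5677 Bond=-66.2886
(1,1): Delta=1.1128 Bond=-7.2053
(2,0): Delta=0.0000 Bond=0.0000
(2,1): Delta=2.7451 Bond=-99.2167
(2,2): Delta=1.0000 Bond=0.0000
V0=43.4723

Since d<R<u, set p* = (R−d)/(u−d) = 0.9020; price each node as the discounted p*-expectation of its children.
At expiry t=3: V(3,0)=0.0000, V(3,1)=0.0000, V(3,2)=76.7536, V(3,3)=120.7360
  t=2,j=0: stock 34.8524 → up 48.7934 (V=0.0000), down 31.0186 (V=0.0000). Price 0.0000; hedge Δ=0.0000, bond B=0.0000.
  t=2,j=1: stock 54.8240 → up 76.7536 (V=76.7536), down 48.7934 (V=0.0000). Price 51.2805; hedge Δ=2.7451, bond B=-99.2167.
  t=2,j=2: stock 86.2400 → up 120.7360 (V=120.7360), down 76.7536 (V=76.7536). Price 86.2400; hedge Δ=1.0000, bond B=0.0000.
  t=1,j=0: stock 39.1600 → up 54.8240 (V=51.2805), down 34.8524 (V=0.0000). Price 34.2615; hedge Δ=2.5677, bond B=-66.2886.
  t=1,j=1: stock 61.6000 → up 86.2400 (V=86.2400), down 54.8240 (V=51.2805). Price 61.3427; hedge Δ=1.1128, bond B=-7.2053.
  t=0,j=0: stock 44.0000 → up 61.6000 (V=61.3427), down 39.1600 (V=34.2615). Price 43.4723; hedge Δ=1.2068, bond B=-9.6280.
Each (Δ,B) replicates both successor values, so the strategy is self-financing and V0 is arbitrage-free.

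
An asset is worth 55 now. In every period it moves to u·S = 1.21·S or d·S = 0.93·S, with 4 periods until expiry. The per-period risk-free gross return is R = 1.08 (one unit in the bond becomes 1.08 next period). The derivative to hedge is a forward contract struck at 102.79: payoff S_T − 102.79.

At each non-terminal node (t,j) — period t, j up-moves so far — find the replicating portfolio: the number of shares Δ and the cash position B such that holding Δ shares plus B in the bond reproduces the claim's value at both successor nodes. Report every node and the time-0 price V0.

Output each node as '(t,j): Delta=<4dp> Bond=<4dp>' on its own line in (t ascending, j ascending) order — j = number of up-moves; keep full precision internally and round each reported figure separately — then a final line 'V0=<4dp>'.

Under the risk-neutral measure, an up-move has probability p* = (R−d)/(u−d) = 0.5357 and values discount at R = 1.08.
Payoff layer (t=4): V(4,0)=-61.6471, V(4,1)=-49.2600, V(4,2)=-33.1435, V(4,3)=-12.1747, V(4,4)=15.1074
(3,0): S=44.2396. Δ = (V_up−V_dn)/(S_up−S_dn) = (-49.2600−-61.6471)/(53.5300−41.1429) = 1.0000. V = [p*·-49.2600 + (1−p*)·-61.6471]/1.08 = -50.9363. B = V − Δ·S = -95.1759.
(3,1): S=57.5591. Δ = (V_up−V_dn)/(S_up−S_dn) = (-33.1435−-49.2600)/(69.6465−53.5300) = 1.0000. V = [p*·-33.1435 + (1−p*)·-49.2600]/1.08 = -37.6168. B = V − Δ·S = -95.1759.
(3,2): S=74.8887. Δ = (V_up−V_dn)/(S_up−S_dn) = (-12.1747−-33.1435)/(90.6153−69.6465) = 1.0000. V = [p*·-12.1747 + (1−p*)·-33.1435]/1.08 = -20.2872. B = V − Δ·S = -95.1759.
(3,3): S=97.4359. Δ = (V_up−V_dn)/(S_up−S_dn) = (15.1074−-12.1747)/(117.8974−90.6153) = 1.0000. V = [p*·15.1074 + (1−p*)·-12.1747]/1.08 = 2.2599. B = V − Δ·S = -95.1759.
(2,0): S=47.5695. Δ = (V_up−V_dn)/(S_up−S_dn) = (-37.6168−-50.9363)/(57.5591−44.2396) = 1.0000. V = [p*·-37.6168 + (1−p*)·-50.9363]/1.08 = -40.5564. B = V − Δ·S = -88.1259.
(2,1): S=61.8915. Δ = (V_up−V_dn)/(S_up−S_dn) = (-20.2872−-37.6168)/(74.8887−57.5591) = 1.0000. V = [p*·-20.2872 + (1−p*)·-37.6168]/1.08 = -26.2344. B = V − Δ·S = -88.1259.
(2,2): S=80.5255. Δ = (V_up−V_dn)/(S_up−S_dn) = (2.2599−-20.2872)/(97.4359−74.8887) = 1.0000. V = [p*·2.2599 + (1−p*)·-20.2872]/1.08 = -7.6004. B = V − Δ·S = -88.1259.
(1,0): S=51.1500. Δ = (V_up−V_dn)/(S_up−S_dn) = (-26.2344−-40.5564)/(61.8915−47.5695) = 1.0000. V = [p*·-26.2344 + (1−p*)·-40.5564]/1.08 = -30.4480. B = V − Δ·S = -81.5980.
(1,1): S=66.5500. Δ = (V_up−V_dn)/(S_up−S_dn) = (-7.6004−-26.2344)/(80.5255−61.8915) = 1.0000. V = [p*·-7.6004 + (1−p*)·-26.2344]/1.08 = -15.0480. B = V − Δ·S = -81.5980.
(0,0): S=55.0000. Δ = (V_up−V_dn)/(S_up−S_dn) = (-15.0480−-30.4480)/(66.5500−51.1500) = 1.0000. V = [p*·-15.0480 + (1−p*)·-30.4480]/1.08 = -20.5537. B = V − Δ·S = -75.5537.
The time-0 hedge costs -20.5537, which is the no-arbitrage price.

(0,0): Delta=1.0000 Bond=-75.5537
(1,0): Delta=1.0000 Bond=-81.5980
(1,1): Delta=1.0000 Bond=-81.5980
(2,0): Delta=1.0000 Bond=-88.1259
(2,1): Delta=1.0000 Bond=-88.1259
(2,2): Delta=1.0000 Bond=-88.1259
(3,0): Delta=1.0000 Bond=-95.1759
(3,1): Delta=1.0000 Bond=-95.1759
(3,2): Delta=1.0000 Bond=-95.1759
(3,3): Delta=1.0000 Bond=-95.1759
V0=-20.5537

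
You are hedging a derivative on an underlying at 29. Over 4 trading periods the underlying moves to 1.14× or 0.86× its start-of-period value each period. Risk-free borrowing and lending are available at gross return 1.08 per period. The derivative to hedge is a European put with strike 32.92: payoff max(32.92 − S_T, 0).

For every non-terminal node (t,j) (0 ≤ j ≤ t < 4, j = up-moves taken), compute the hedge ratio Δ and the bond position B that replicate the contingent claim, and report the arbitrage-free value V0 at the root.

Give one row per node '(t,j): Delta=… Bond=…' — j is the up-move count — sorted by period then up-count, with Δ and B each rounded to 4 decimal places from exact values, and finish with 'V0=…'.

(0,0): Delta=-0.2732 Bond=8.8497
(1,0): Delta=-0.6946 Bond=20.0674
(1,1): Delta=-0.1865 Bond=6.6914
(2,0): Delta=-1.0000 Bond=28.2236
(2,1): Delta=-0.6317 Bond=19.8862
(2,2): Delta=-0.0949 Bond=3.7741
(3,0): Delta=-1.0000 Bond=30.4815
(3,1): Delta=-1.0000 Bond=30.4815
(3,2): Delta=-0.5560 Bond=19.0213
(3,3): Delta=0.0000 Bond=0.0000
V0=0.9275

The replicating-portfolio and risk-neutral prices coincide; use p* = (1.08−0.86)/(1.14−0.86) = 0.7857 for the latter.
Terminal payoffs: V(4,0)=17.0568, V(4,1)=11.8920, V(4,2)=5.0457, V(4,3)=0.0000, V(4,4)=0.0000
(3,0): S=18.4456. Δ = (V_up−V_dn)/(S_up−S_dn) = (11.8920−17.0568)/(21.0280−15.8632) = -1.0000. V = [p*·11.8920 + (1−p*)·17.0568]/1.08 = 12.0359. B = V − Δ·S = 30.4815.
(3,1): S=24.4512. Δ = (V_up−V_dn)/(S_up−S_dn) = (5.0457−11.8920)/(27.8743−21.0280) = -1.0000. V = [p*·5.0457 + (1−p*)·11.8920]/1.08 = 6.0303. B = V − Δ·S = 30.4815.
(3,2): S=32.4120. Δ = (V_up−V_dn)/(S_up−S_dn) = (0.0000−5.0457)/(36.9497−27.8743) = -0.5560. V = [p*·0.0000 + (1−p*)·5.0457]/1.08 = 1.0011. B = V − Δ·S = 19.0213.
(3,3): S=42.9648. Δ = (V_up−V_dn)/(S_up−S_dn) = (0.0000−0.0000)/(48.9798−36.9497) = 0.0000. V = [p*·0.0000 + (1−p*)·0.0000]/1.08 = 0.0000. B = V − Δ·S = 0.0000.
(2,0): S=21.4484. Δ = (V_up−V_dn)/(S_up−S_dn) = (6.0303−12.0359)/(24.4512−18.4456) = -1.0000. V = [p*·6.0303 + (1−p*)·12.0359]/1.08 = 6.7752. B = V − Δ·S = 28.2236.
(2,1): S=28.4316. Δ = (V_up−V_dn)/(S_up−S_dn) = (1.0011−6.0303)/(32.4120−24.4512) = -0.6317. V = [p*·1.0011 + (1−p*)·6.0303]/1.08 = 1.9248. B = V − Δ·S = 19.8862.
(2,2): S=37.6884. Δ = (V_up−V_dn)/(S_up−S_dn) = (0.0000−1.0011)/(42.9648−32.4120) = -0.0949. V = [p*·0.0000 + (1−p*)·1.0011]/1.08 = 0.1986. B = V − Δ·S = 3.7741.
(1,0): S=24.9400. Δ = (V_up−V_dn)/(S_up−S_dn) = (1.9248−6.7752)/(28.4316−21.4484) = -0.6946. V = [p*·1.9248 + (1−p*)·6.7752]/1.08 = 2.7446. B = V − Δ·S = 20.0674.
(1,1): S=33.0600. Δ = (V_up−V_dn)/(S_up−S_dn) = (0.1986−1.9248)/(37.6884−28.4316) = -0.1865. V = [p*·0.1986 + (1−p*)·1.9248]/1.08 = 0.5264. B = V − Δ·S = 6.6914.
(0,0): S=29.0000. Δ = (V_up−V_dn)/(S_up−S_dn) = (0.5264−2.7446)/(33.0600−24.9400) = -0.2732. V = [p*·0.5264 + (1−p*)·2.7446]/1.08 = 0.9275. B = V − Δ·S = 8.8497.
Root portfolio cost Δ·29+B reproduces V0=0.9275.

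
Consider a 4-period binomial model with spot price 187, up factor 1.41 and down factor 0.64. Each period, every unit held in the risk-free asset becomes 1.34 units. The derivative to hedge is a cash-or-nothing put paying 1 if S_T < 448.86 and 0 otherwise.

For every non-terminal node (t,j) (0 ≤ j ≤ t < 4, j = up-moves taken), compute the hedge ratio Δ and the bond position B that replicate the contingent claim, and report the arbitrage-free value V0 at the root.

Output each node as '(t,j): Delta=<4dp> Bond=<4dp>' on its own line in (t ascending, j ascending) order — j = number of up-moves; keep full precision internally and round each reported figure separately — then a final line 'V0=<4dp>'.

Since d<R<u, set p* = (R−d)/(u−d) = 0.9091; price each node as the discounted p*-expectation of its children.
Terminal payoffs: V(4,0)=1.0000, V(4,1)=1.0000, V(4,2)=1.0000, V(4,3)=1.0000, V(4,4)=0.0000
  t=3,j=0: stock 49.0209 → up 69.1195 (V=1.0000), down 31.3734 (V=1.0000). Price 0.7463; hedge Δ=0.0000, bond B=0.7463.
  t=3,j=1: stock 107.9992 → up 152.2789 (V=1.0000), down 69.1195 (V=1.0000). Price 0.7463; hedge Δ=0.0000, bond B=0.7463.
  t=3,j=2: stock 237.9358 → up 335.4895 (V=1.0000), down 152.2789 (V=1.0000). Price 0.7463; hedge Δ=0.0000, bond B=0.7463.
  t=3,j=3: stock 524.2023 → up 739.1253 (V=0.0000), down 335.4895 (V=1.0000). Price 0.0678; hedge Δ=-0.0025, bond B=1.3665.
  t=2,j=0: stock 76.5952 → up 107.9992 (V=0.7463), down 49.0209 (V=0.7463). Price 0.5569; hedge Δ=0.0000, bond B=0.5569.
  t=2,j=1: stock 168.7488 → up 237.9358 (V=0.7463), down 107.9992 (V=0.7463). Price 0.5569; hedge Δ=0.0000, bond B=0.5569.
  t=2,j=2: stock 371.7747 → up 524.2023 (V=0.0678), down 237.9358 (V=0.7463). Price 0.0967; hedge Δ=-0.0024, bond B=0.9777.
  t=1,j=0: stock 119.6800 → up 168.7488 (V=0.5569), down 76.5952 (V=0.5569). Price 0.4156; hedge Δ=0.0000, bond B=0.4156.
  t=1,j=1: stock 263.6700 → up 371.7747 (V=0.0967), down 168.7488 (V=0.5569). Price 0.1034; hedge Δ=-0.0023, bond B=0.7011.
  t=0,j=0: stock 187.0000 → up 263.6700 (V=0.1034), down 119.6800 (V=0.4156). Price 0.0983; hedge Δ=-0.0022, bond B=0.5038.
Self-financing check: at every node Δ·S+B equals the discounted successor values.

(0,0): Delta=-0.0022 Bond=0.5038
(1,0): Delta=0.0000 Bond=0.4156
(1,1): Delta=-0.0023 Bond=0.7011
(2,0): Delta=0.0000 Bond=0.5569
(2,1): Delta=0.0000 Bond=0.5569
(2,2): Delta=-0.0024 Bond=0.9777
(3,0): Delta=0.0000 Bond=0.7463
(3,1): Delta=0.0000 Bond=0.7463
(3,2): Delta=0.0000 Bond=0.7463
(3,3): Delta=-0.0025 Bond=1.3665
V0=0.0983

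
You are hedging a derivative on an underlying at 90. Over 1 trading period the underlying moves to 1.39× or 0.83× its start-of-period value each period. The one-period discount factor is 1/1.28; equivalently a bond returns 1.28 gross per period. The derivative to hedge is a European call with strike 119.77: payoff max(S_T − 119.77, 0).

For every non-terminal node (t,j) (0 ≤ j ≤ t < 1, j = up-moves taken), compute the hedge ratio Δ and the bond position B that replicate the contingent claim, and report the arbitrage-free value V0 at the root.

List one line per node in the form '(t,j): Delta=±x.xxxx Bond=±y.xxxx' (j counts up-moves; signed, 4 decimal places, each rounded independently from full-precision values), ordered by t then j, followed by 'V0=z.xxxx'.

No-arbitrage ⇒ martingale measure with p* = (R−d)/(u−d) = 0.8036.
Terminal values V(1,·): V(1,0)=0.0000, V(1,1)=5.3300
(0,0): S=90.0000. Δ = (V_up−V_dn)/(S_up−S_dn) = (5.3300−0.0000)/(125.1000−74.7000) = 0.1058. V = [p*·5.3300 + (1−p*)·0.0000]/1.28 = 3.3461. B = V − Δ·S = -6.1717.
Self-financing check: at every node Δ·S+B equals the discounted successor values.

(0,0): Delta=0.1058 Bond=-6.1717
V0=3.3461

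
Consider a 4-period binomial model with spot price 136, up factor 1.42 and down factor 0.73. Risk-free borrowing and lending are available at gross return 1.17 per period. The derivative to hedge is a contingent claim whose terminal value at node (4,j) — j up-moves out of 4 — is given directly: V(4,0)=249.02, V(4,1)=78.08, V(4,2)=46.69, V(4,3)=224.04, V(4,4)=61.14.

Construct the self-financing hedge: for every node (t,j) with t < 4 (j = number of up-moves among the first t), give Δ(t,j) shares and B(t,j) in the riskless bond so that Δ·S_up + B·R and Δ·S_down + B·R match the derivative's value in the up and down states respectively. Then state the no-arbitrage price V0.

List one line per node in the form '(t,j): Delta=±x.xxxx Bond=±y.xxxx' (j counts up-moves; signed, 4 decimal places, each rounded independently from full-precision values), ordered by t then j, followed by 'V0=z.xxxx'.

Since d<R<u, set p* = (R−d)/(u−d) = 0.6377; price each node as the discounted p*-expectation of its children.
Payoff layer (t=4): V(4,0)=249.0200, V(4,1)=78.0800, V(4,2)=46.6900, V(4,3)=224.0400, V(4,4)=61.1400
(3,0): S=52.9063. Δ = (V_up−V_dn)/(S_up−S_dn) = (78.0800−249.0200)/(75.1270−38.6216) = -4.6826. V = [p*·78.0800 + (1−p*)·249.0200]/1.17 = 119.6708. B = V − Δ·S = 367.4099.
(3,1): S=102.9136. Δ = (V_up−V_dn)/(S_up−S_dn) = (46.6900−78.0800)/(146.1374−75.1270) = -0.4420. V = [p*·46.6900 + (1−p*)·78.0800]/1.17 = 49.6267. B = V − Δ·S = 95.1194.
(3,2): S=200.1882. Δ = (V_up−V_dn)/(S_up−S_dn) = (224.0400−46.6900)/(284.2672−146.1374) = 1.2839. V = [p*·224.0400 + (1−p*)·46.6900]/1.17 = 136.5665. B = V − Δ·S = -120.4625.
(3,3): S=389.4072. Δ = (V_up−V_dn)/(S_up−S_dn) = (61.1400−224.0400)/(552.9582−284.2672) = -0.6063. V = [p*·61.1400 + (1−p*)·224.0400]/1.17 = 102.7023. B = V − Δ·S = 338.7893.
(2,0): S=72.4744. Δ = (V_up−V_dn)/(S_up−S_dn) = (49.6267−119.6708)/(102.9136−52.9063) = -1.4007. V = [p*·49.6267 + (1−p*)·119.6708]/1.17 = 64.1068. B = V − Δ·S = 165.6200.
(2,1): S=140.9776. Δ = (V_up−V_dn)/(S_up−S_dn) = (136.5665−49.6267)/(200.1882−102.9136) = 0.8938. V = [p*·136.5665 + (1−p*)·49.6267]/1.17 = 89.8005. B = V − Δ·S = -36.1993.
(2,2): S=274.2304. Δ = (V_up−V_dn)/(S_up−S_dn) = (102.7023−136.5665)/(389.4072−200.1882) = -0.1790. V = [p*·102.7023 + (1−p*)·136.5665]/1.17 = 98.2666. B = V − Δ·S = 147.3450.
(1,0): S=99.2800. Δ = (V_up−V_dn)/(S_up−S_dn) = (89.8005−64.1068)/(140.9776−72.4744) = 0.3751. V = [p*·89.8005 + (1−p*)·64.1068]/1.17 = 68.7959. B = V − Δ·S = 31.5587.
(1,1): S=193.1200. Δ = (V_up−V_dn)/(S_up−S_dn) = (98.2666−89.8005)/(274.2304−140.9776) = 0.0635. V = [p*·98.2666 + (1−p*)·89.8005]/1.17 = 81.3668. B = V − Δ·S = 69.0970.
(0,0): S=136.0000. Δ = (V_up−V_dn)/(S_up−S_dn) = (81.3668−68.7959)/(193.1200−99.2800) = 0.1340. V = [p*·81.3668 + (1−p*)·68.7959]/1.17 = 65.6514. B = V − Δ·S = 47.4326.
Check: Δ(0,0)·S0 + B(0,0) = 65.6514 = V0.

(0,0): Delta=0.1340 Bond=47.4326
(1,0): Delta=0.3751 Bond=31.5587
(1,1): Delta=0.0635 Bond=69.0970
(2,0): Delta=-1.4007 Bond=165.6200
(2,1): Delta=0.8938 Bond=-36.1993
(2,2): Delta=-0.1790 Bond=147.3450
(3,0): Delta=-4.6826 Bond=367.4099
(3,1): Delta=-0.4420 Bond=95.1194
(3,2): Delta=1.2839 Bond=-120.4625
(3,3): Delta=-0.6063 Bond=338.7893
V0=65.6514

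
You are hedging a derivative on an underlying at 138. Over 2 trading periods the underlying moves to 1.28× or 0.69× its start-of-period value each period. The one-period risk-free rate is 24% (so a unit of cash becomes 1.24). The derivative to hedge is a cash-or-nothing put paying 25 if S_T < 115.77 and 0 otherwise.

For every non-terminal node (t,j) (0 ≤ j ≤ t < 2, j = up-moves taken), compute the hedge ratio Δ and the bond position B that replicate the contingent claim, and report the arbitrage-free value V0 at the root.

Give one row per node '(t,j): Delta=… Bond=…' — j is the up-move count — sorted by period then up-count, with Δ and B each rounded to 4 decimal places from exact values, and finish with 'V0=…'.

(0,0): Delta=-0.0168 Bond=2.3915
(1,0): Delta=-0.4450 Bond=43.7397
(1,1): Delta=0.0000 Bond=0.0000
V0=0.0747

Under the risk-neutral measure, an up-move has probability p* = (R−d)/(u−d) = 0.9322 and values discount at R = 1.24.
At expiry t=2: V(2,0)=25.0000, V(2,1)=0.0000, V(2,2)=0.0000
  t=1,j=0: stock 95.2200 → up 121.8816 (V=0.0000), down 65.7018 (V=25.0000). Price 1.3669; hedge Δ=-0.4450, bond B=43.7397.
  t=1,j=1: stock 176.6400 → up 226.0992 (V=0.0000), down 121.8816 (V=0.0000). Price 0.0000; hedge Δ=0.0000, bond B=0.0000.
  t=0,j=0: stock 138.0000 → up 176.6400 (V=0.0000), down 95.2200 (V=1.3669). Price 0.0747; hedge Δ=-0.0168, bond B=2.3915.
Self-financing check: at every node Δ·S+B equals the discounted successor values.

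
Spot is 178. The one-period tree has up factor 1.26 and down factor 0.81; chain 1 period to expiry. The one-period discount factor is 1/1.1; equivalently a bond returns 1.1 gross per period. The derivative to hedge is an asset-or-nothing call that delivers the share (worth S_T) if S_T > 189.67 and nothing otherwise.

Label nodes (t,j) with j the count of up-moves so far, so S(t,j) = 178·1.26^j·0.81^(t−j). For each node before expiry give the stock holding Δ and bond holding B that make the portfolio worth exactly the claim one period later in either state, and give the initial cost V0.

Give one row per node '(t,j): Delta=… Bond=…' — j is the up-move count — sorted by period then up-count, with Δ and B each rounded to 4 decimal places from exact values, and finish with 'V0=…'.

(0,0): Delta=2.8000 Bond=-367.0036
V0=131.3964

No-arbitrage ⇒ martingale measure with p* = (R−d)/(u−d) = 0.6444.
Terminal values V(1,·): V(1,0)=0.0000, V(1,1)=224.2800
(0,0): S=178.0000. Δ = (V_up−V_dn)/(S_up−S_dn) = (224.2800−0.0000)/(224.2800−144.1800) = 2.8000. V = [p*·224.2800 + (1−p*)·0.0000]/1.1 = 131.3964. B = V − Δ·S = -367.0036.
Root portfolio cost Δ·178+B reproduces V0=131.3964.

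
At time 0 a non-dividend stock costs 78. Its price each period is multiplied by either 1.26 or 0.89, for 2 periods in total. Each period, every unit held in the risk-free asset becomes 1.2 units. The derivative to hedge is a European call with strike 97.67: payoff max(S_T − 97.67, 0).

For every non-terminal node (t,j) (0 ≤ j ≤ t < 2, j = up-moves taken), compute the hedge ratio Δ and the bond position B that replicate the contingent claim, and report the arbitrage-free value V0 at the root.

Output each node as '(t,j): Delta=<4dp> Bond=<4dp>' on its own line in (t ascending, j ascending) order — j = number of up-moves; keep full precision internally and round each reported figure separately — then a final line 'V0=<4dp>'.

(0,0): Delta=0.6329 Bond=-36.6159
(1,0): Delta=0.0000 Bond=0.0000
(1,1): Delta=0.7195 Bond=-52.4435
V0=12.7539

Since d<R<u, set p* = (R−d)/(u−d) = 0.8378; price each node as the discounted p*-expectation of its children.
Terminal values V(2,·): V(2,0)=0.0000, V(2,1)=0.0000, V(2,2)=26.1628
Node (1,0) S=69.4200: V=(p*·0.0000+(1−p*)·0.0000)/1.2=0.0000; Δ=(0.0000−0.0000)/(87.4692−61.7838)=0.0000; B=V−Δ·S=0.0000
Node (1,1) S=98.2800: V=(p*·26.1628+(1−p*)·0.0000)/1.2=18.2668; Δ=(26.1628−0.0000)/(123.8328−87.4692)=0.7195; B=V−Δ·S=-52.4435
Node (0,0) S=78.0000: V=(p*·18.2668+(1−p*)·0.0000)/1.2=12.7539; Δ=(18.2668−0.0000)/(98.2800−69.4200)=0.6329; B=V−Δ·S=-36.6159
The time-0 hedge costs 12.7539, which is the no-arbitrage price.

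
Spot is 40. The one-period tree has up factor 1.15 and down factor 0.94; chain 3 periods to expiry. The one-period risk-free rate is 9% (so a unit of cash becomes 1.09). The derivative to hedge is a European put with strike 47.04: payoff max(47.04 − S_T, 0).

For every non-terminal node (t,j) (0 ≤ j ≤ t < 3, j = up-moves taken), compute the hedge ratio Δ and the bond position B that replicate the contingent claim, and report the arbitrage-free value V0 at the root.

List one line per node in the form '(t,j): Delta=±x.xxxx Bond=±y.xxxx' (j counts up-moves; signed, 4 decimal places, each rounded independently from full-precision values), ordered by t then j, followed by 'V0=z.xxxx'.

(0,0): Delta=-0.3222 Bond=14.0017
(1,0): Delta=-0.7771 Bond=32.3644
(1,1): Delta=-0.1735 Bond=8.4209
(2,0): Delta=-1.0000 Bond=43.1560
(2,1): Delta=-0.7042 Bond=32.1256
(2,2): Delta=0.0000 Bond=0.0000
V0=1.1126

Since d<R<u, set p* = (R−d)/(u−d) = 0.7143; price each node as the discounted p*-expectation of its children.
Payoff layer (t=3): V(3,0)=13.8166, V(3,1)=6.3944, V(3,2)=0.0000, V(3,3)=0.0000
  t=2,j=0: stock 35.3440 → up 40.6456 (V=6.3944), down 33.2234 (V=13.8166). Price 7.8120; hedge Δ=-1.0000, bond B=43.1560.
  t=2,j=1: stock 43.2400 → up 49.7260 (V=0.0000), down 40.6456 (V=6.3944). Price 1.6761; hedge Δ=-0.7042, bond B=32.1256.
  t=2,j=2: stock 52.9000 → up 60.8350 (V=0.0000), down 49.7260 (V=0.0000). Price 0.0000; hedge Δ=0.0000, bond B=0.0000.
  t=1,j=0: stock 37.6000 → up 43.2400 (V=1.6761), down 35.3440 (V=7.8120). Price 3.1461; hedge Δ=-0.7771, bond B=32.3644.
  t=1,j=1: stock 46.0000 → up 52.9000 (V=0.0000), down 43.2400 (V=1.6761). Price 0.4394; hedge Δ=-0.1735, bond B=8.4209.
  t=0,j=0: stock 40.0000 → up 46.0000 (V=0.4394), down 37.6000 (V=3.1461). Price 1.1126; hedge Δ=-0.3222, bond B=14.0017.
Each (Δ,B) replicates both successor values, so the strategy is self-financing and V0 is arbitrage-free.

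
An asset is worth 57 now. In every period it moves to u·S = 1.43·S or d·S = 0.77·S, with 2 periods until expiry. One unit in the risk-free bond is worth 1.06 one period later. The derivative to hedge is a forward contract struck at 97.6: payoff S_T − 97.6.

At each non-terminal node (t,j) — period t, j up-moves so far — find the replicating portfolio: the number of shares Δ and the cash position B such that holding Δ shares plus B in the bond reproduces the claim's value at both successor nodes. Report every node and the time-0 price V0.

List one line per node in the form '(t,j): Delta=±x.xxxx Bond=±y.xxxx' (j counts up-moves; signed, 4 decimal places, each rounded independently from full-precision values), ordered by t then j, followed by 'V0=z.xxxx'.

(0,0): Delta=1.0000 Bond=-86.8637
(1,0): Delta=1.0000 Bond=-92.0755
(1,1): Delta=1.0000 Bond=-92.0755
V0=-29.8637

No-arbitrage ⇒ martingale measure with p* = (R−d)/(u−d) = 0.4394.
Terminal values V(2,·): V(2,0)=-63.8047, V(2,1)=-34.8373, V(2,2)=18.9593
(1,0): S=43.8900. Δ = (V_up−V_dn)/(S_up−S_dn) = (-34.8373−-63.8047)/(62.7627−33.7953) = 1.0000. V = [p*·-34.8373 + (1−p*)·-63.8047]/1.06 = -48.1855. B = V − Δ·S = -92.0755.
(1,1): S=81.5100. Δ = (V_up−V_dn)/(S_up−S_dn) = (18.9593−-34.8373)/(116.5593−62.7627) = 1.0000. V = [p*·18.9593 + (1−p*)·-34.8373]/1.06 = -10.5655. B = V − Δ·S = -92.0755.
(0,0): S=57.0000. Δ = (V_up−V_dn)/(S_up−S_dn) = (-10.5655−-48.1855)/(81.5100−43.8900) = 1.0000. V = [p*·-10.5655 + (1−p*)·-48.1855]/1.06 = -29.8637. B = V − Δ·S = -86.8637.
Self-financing check: at every node Δ·S+B equals the discounted successor values.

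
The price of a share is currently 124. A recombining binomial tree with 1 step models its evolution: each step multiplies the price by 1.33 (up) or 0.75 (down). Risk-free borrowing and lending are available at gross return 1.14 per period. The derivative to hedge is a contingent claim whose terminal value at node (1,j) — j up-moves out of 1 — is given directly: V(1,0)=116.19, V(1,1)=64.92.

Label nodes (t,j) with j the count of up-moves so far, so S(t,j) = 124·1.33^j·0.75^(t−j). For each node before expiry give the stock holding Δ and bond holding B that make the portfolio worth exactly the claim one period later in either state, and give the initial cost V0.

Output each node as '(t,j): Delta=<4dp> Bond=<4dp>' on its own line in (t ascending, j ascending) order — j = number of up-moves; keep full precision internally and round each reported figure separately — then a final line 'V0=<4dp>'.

(0,0): Delta=-0.7129 Bond=160.0767
V0=71.6801

Since d<R<u, set p* = (R−d)/(u−d) = 0.6724; price each node as the discounted p*-expectation of its children.
Terminal payoffs: V(1,0)=116.1900, V(1,1)=64.9200
  t=0,j=0: stock 124.0000 → up 164.9200 (V=64.9200), down 93.0000 (V=116.1900). Price 71.6801; hedge Δ=-0.7129, bond B=160.0767.
The time-0 hedge costs 71.6801, which is the no-arbitrage price.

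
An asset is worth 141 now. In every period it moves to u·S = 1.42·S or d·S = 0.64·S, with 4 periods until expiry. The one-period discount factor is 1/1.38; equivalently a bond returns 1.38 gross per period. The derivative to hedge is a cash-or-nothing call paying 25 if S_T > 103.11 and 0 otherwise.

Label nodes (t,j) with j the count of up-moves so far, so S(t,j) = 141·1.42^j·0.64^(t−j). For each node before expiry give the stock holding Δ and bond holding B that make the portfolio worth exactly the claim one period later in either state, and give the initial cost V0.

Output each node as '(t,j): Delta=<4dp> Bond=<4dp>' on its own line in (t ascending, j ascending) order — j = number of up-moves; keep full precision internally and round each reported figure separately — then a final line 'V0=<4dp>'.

No-arbitrage ⇒ martingale measure with p* = (R−d)/(u−d) = 0.9487.
At expiry t=4: V(4,0)=0.0000, V(4,1)=0.0000, V(4,2)=25.0000, V(4,3)=25.0000, V(4,4)=25.0000
  t=3,j=0: stock 36.9623 → up 52.4865 (V=0.0000), down 23.6559 (V=0.0000). Price 0.0000; hedge Δ=0.0000, bond B=0.0000.
  t=3,j=1: stock 82.0101 → up 116.4544 (V=25.0000), down 52.4865 (V=0.0000). Price 17.1869; hedge Δ=0.3908, bond B=-14.8644.
  t=3,j=2: stock 181.9599 → up 258.3831 (V=25.0000), down 116.4544 (V=25.0000). Price 18.1159; hedge Δ=0.0000, bond B=18.1159.
  t=3,j=3: stock 403.7236 → up 573.2875 (V=25.0000), down 258.3831 (V=25.0000). Price 18.1159; hedge Δ=0.0000, bond B=18.1159.
  t=2,j=0: stock 57.7536 → up 82.0101 (V=17.1869), down 36.9623 (V=0.0000). Price 11.8156; hedge Δ=0.3815, bond B=-10.2189.
  t=2,j=1: stock 128.1408 → up 181.9599 (V=18.1159), down 82.0101 (V=17.1869). Price 13.0930; hedge Δ=0.0093, bond B=11.9019.
  t=2,j=2: stock 284.3124 → up 403.7236 (V=18.1159), down 181.9599 (V=18.1159). Price 13.1275; hedge Δ=0.0000, bond B=13.1275.
  t=1,j=0: stock 90.2400 → up 128.1408 (V=13.0930), down 57.7536 (V=11.8156). Price 9.4402; hedge Δ=0.0181, bond B=7.8025.
  t=1,j=1: stock 200.2200 → up 284.3124 (V=13.1275), down 128.1408 (V=13.0930). Price 9.5114; hedge Δ=0.0002, bond B=9.4671.
  t=0,j=0: stock 141.0000 → up 200.2200 (V=9.5114), down 90.2400 (V=9.4402). Price 6.8897; hedge Δ=0.0006, bond B=6.7984.
Each (Δ,B) replicates both successor values, so the strategy is self-financing and V0 is arbitrage-free.

(0,0): Delta=0.0006 Bond=6.7984
(1,0): Delta=0.0181 Bond=7.8025
(1,1): Delta=0.0002 Bond=9.4671
(2,0): Delta=0.3815 Bond=-10.2189
(2,1): Delta=0.0093 Bond=11.9019
(2,2): Delta=0.0000 Bond=13.1275
(3,0): Delta=0.0000 Bond=0.0000
(3,1): Delta=0.3908 Bond=-14.8644
(3,2): Delta=0.0000 Bond=18.1159
(3,3): Delta=0.0000 Bond=18.1159
V0=6.8897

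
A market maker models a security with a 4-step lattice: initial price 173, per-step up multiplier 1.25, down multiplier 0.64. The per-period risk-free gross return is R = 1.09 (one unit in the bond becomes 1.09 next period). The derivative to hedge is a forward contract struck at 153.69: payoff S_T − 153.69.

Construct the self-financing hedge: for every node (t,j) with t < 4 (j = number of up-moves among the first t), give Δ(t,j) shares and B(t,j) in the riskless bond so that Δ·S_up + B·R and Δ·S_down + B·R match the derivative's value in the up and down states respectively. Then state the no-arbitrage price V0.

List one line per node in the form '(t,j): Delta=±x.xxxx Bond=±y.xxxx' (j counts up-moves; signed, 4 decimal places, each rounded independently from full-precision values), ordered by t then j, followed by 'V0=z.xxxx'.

(0,0): Delta=1.0000 Bond=-108.8779
(1,0): Delta=1.0000 Bond=-118.6769
(1,1): Delta=1.0000 Bond=-118.6769
(2,0): Delta=1.0000 Bond=-129.3578
(2,1): Delta=1.0000 Bond=-129.3578
(2,2): Delta=1.0000 Bond=-129.3578
(3,0): Delta=1.0000 Bond=-141.0000
(3,1): Delta=1.0000 Bond=-141.0000
(3,2): Delta=1.0000 Bond=-141.0000
(3,3): Delta=1.0000 Bond=-141.0000
V0=64.1221

Under the risk-neutral measure, an up-move has probability p* = (R−d)/(u−d) = 0.7377 and values discount at R = 1.09.
Terminal payoffs: V(4,0)=-124.6654, V(4,1)=-97.0014, V(4,2)=-42.9700, V(4,3)=62.5600, V(4,4)=268.6733
Node (3,0) S=45.3509: V=(p*·-97.0014+(1−p*)·-124.6654)/1.09=-95.6491; Δ=(-97.0014−-124.6654)/(56.6886−29.0246)=1.0000; B=V−Δ·S=-141.0000
Node (3,1) S=88.5760: V=(p*·-42.9700+(1−p*)·-97.0014)/1.09=-52.4240; Δ=(-42.9700−-97.0014)/(110.7200−56.6886)=1.0000; B=V−Δ·S=-141.0000
Node (3,2) S=173.0000: V=(p*·62.5600+(1−p*)·-42.9700)/1.09=32.0000; Δ=(62.5600−-42.9700)/(216.2500−110.7200)=1.0000; B=V−Δ·S=-141.0000
Node (3,3) S=337.8906: V=(p*·268.6733+(1−p*)·62.5600)/1.09=196.8906; Δ=(268.6733−62.5600)/(422.3633−216.2500)=1.0000; B=V−Δ·S=-141.0000
Node (2,0) S=70.8608: V=(p*·-52.4240+(1−p*)·-95.6491)/1.09=-58.4970; Δ=(-52.4240−-95.6491)/(88.5760−45.3509)=1.0000; B=V−Δ·S=-129.3578
Node (2,1) S=138.4000: V=(p*·32.0000+(1−p*)·-52.4240)/1.09=9.0422; Δ=(32.0000−-52.4240)/(173.0000−88.5760)=1.0000; B=V−Δ·S=-129.3578
Node (2,2) S=270.3125: V=(p*·196.8906+(1−p*)·32.0000)/1.09=140.9547; Δ=(196.8906−32.0000)/(337.8906−173.0000)=1.0000; B=V−Δ·S=-129.3578
Node (1,0) S=110.7200: V=(p*·9.0422+(1−p*)·-58.4970)/1.09=-7.9569; Δ=(9.0422−-58.4970)/(138.4000−70.8608)=1.0000; B=V−Δ·S=-118.6769
Node (1,1) S=216.2500: V=(p*·140.9547+(1−p*)·9.0422)/1.09=97.5731; Δ=(140.9547−9.0422)/(270.3125−138.4000)=1.0000; B=V−Δ·S=-118.6769
Node (0,0) S=173.0000: V=(p*·97.5731+(1−p*)·-7.9569)/1.09=64.1221; Δ=(97.5731−-7.9569)/(216.2500−110.7200)=1.0000; B=V−Δ·S=-108.8779
Each (Δ,B) replicates both successor values, so the strategy is self-financing and V0 is arbitrage-free.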